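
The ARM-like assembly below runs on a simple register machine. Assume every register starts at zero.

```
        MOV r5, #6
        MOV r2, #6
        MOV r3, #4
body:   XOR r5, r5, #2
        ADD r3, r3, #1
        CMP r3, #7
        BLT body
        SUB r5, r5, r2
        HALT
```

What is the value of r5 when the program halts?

after MOV r5, #6: r5=6
after MOV r2, #6: r2=6
after MOV r3, #4: r3=4
after XOR r5, r5, #2: r5=6^2=4
after ADD r3, r3, #1: r3=4+1=5
CMP r3, #7  (cmp 5,7)
BLT body: taken
after XOR r5, r5, #2: r5=4^2=6
after ADD r3, r3, #1: r3=5+1=6
CMP r3, #7  (cmp 6,7)
BLT body: taken
after XOR r5, r5, #2: r5=6^2=4
after ADD r3, r3, #1: r3=6+1=7
CMP r3, #7  (cmp 7,7)
BLT body: not taken
after SUB r5, r5, r2: r5=4-6=-2
halt.

-2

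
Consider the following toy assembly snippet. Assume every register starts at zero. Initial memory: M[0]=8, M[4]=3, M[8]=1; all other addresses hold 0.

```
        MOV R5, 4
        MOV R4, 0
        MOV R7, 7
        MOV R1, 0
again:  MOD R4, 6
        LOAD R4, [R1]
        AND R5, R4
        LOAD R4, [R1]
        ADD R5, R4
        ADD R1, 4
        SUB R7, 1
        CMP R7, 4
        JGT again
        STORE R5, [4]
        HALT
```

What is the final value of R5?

MOV R5, 4 → R5=4
MOV R4, 0 → R4=0
MOV R7, 7 → R7=7
MOV R1, 0 → R1=0
MOD R4, 6 → R4=0%6=0
LOAD R4, [R1] → R4=M[0]=8
AND R5, R4 → R5=4&8=0
LOAD R4, [R1] → R4=M[0]=8
ADD R5, R4 → R5=0+8=8
ADD R1, 4 → R1=0+4=4
SUB R7, 1 → R7=7-1=6
CMP R7, 4  (cmp 6,4)
JGT again: taken
MOD R4, 6 → R4=8%6=2
LOAD R4, [R1] → R4=M[4]=3
AND R5, R4 → R5=8&3=0
LOAD R4, [R1] → R4=M[4]=3
ADD R5, R4 → R5=0+3=3
ADD R1, 4 → R1=4+4=8
SUB R7, 1 → R7=6-1=5
CMP R7, 4  (cmp 5,4)
JGT again: taken
MOD R4, 6 → R4=3%6=3
LOAD R4, [R1] → R4=M[8]=1
AND R5, R4 → R5=3&1=1
LOAD R4, [R1] → R4=M[8]=1
ADD R5, R4 → R5=1+1=2
ADD R1, 4 → R1=8+4=12
SUB R7, 1 → R7=5-1=4
CMP R7, 4  (cmp 4,4)
JGT again: not taken
STORE R5, [4] → M[4]=2
halt.

2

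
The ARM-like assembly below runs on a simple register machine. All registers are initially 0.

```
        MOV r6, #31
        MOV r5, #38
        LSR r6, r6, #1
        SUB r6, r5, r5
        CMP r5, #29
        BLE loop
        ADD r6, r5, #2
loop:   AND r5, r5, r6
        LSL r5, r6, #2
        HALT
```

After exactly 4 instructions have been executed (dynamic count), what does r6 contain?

0

MOV r6, #31 → r6=31
MOV r5, #38 → r5=38
LSR r6, r6, #1 → r6=31>>1=15
SUB r6, r5, r5 → r6=38-38=0
After step 4: r6 = 0.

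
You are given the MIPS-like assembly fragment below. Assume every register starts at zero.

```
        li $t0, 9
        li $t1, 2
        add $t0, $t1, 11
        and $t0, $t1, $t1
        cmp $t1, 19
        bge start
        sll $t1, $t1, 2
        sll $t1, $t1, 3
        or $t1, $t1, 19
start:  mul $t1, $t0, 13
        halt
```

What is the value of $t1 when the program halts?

26

$t0=9
$t1=2
$t0=2+11=13
$t0=2&2=2
cmp $t1, 19  (cmp 2,19)
bge start: not taken
$t1=2<<2=8
$t1=8<<3=64
$t1=64|19=83
$t1=2*13=26
halt.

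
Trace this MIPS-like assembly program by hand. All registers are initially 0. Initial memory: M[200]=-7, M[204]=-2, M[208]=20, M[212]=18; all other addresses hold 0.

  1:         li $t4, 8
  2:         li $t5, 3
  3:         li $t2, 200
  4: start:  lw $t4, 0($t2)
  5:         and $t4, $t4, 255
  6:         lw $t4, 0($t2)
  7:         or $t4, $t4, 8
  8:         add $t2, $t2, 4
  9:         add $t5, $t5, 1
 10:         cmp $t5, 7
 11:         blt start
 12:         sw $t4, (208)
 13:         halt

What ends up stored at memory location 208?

$t4=8
$t5=3
$t2=200
$t4=M[200]=-7
$t4=(-7)&255=249
$t4=M[200]=-7
$t4=(-7)|8=-7
$t2=200+4=204
$t5=3+1=4
cmp $t5, 7  (cmp 4,7)
blt start: taken
$t4=M[204]=-2
$t4=(-2)&255=254
$t4=M[204]=-2
$t4=(-2)|8=-2
$t2=204+4=208
$t5=4+1=5
cmp $t5, 7  (cmp 5,7)
blt start: taken
$t4=M[208]=20
$t4=20&255=20
$t4=M[208]=20
$t4=20|8=28
$t2=208+4=212
$t5=5+1=6
cmp $t5, 7  (cmp 6,7)
blt start: taken
$t4=M[212]=18
$t4=18&255=18
$t4=M[212]=18
$t4=18|8=26
$t2=212+4=216
$t5=6+1=7
cmp $t5, 7  (cmp 7,7)
blt start: not taken
sw $t4, (208) → M[208]=26
halt.

26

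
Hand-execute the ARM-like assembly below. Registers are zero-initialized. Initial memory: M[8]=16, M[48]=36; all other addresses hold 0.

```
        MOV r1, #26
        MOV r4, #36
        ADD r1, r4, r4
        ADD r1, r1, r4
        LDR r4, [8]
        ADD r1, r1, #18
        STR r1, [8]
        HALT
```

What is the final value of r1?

126

r1=26
r4=36
r1=36+36=72
r1=72+36=108
r4=M[8]=16
r1=108+18=126
STR r1, [8] → M[8]=126
halt.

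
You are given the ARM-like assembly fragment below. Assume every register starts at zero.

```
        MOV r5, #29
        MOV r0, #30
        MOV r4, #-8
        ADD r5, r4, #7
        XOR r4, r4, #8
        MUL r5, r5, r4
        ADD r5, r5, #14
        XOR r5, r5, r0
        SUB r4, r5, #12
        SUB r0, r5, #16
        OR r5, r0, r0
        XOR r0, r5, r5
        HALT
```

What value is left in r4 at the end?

r5=29
r0=30
r4=-8
r5=(-8)+7=-1
r4=(-8)^8=-16
r5=(-1)*(-16)=16
r5=16+14=30
r5=30^30=0
r4=0-12=-12
r0=0-16=-16
r5=(-16)|(-16)=-16
r0=(-16)^(-16)=0
halt.

-12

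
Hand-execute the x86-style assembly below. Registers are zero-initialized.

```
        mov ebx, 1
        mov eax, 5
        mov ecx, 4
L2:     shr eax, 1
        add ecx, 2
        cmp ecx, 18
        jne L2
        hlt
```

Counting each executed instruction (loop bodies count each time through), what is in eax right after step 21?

0

after mov ebx, 1: ebx=1
after mov eax, 5: eax=5
after mov ecx, 4: ecx=4
after shr eax, 1: eax=5>>1=2
after add ecx, 2: ecx=4+2=6
cmp ecx, 18  (cmp 6,18)
jne L2: taken
after shr eax, 1: eax=2>>1=1
after add ecx, 2: ecx=6+2=8
cmp ecx, 18  (cmp 8,18)
jne L2: taken
after shr eax, 1: eax=1>>1=0
after add ecx, 2: ecx=8+2=10
cmp ecx, 18  (cmp 10,18)
jne L2: taken
after shr eax, 1: eax=0>>1=0
after add ecx, 2: ecx=10+2=12
cmp ecx, 18  (cmp 12,18)
jne L2: taken
after shr eax, 1: eax=0>>1=0
after add ecx, 2: ecx=12+2=14
After step 21: eax = 0.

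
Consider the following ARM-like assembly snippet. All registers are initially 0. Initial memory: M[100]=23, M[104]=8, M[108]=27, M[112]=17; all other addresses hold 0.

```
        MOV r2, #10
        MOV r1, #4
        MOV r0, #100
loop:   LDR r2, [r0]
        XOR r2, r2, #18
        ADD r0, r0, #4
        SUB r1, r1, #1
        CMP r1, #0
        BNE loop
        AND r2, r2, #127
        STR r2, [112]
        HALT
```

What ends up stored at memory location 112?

r2=10
r1=4
r0=100
r2=M[100]=23
r2=23^18=5
r0=100+4=104
r1=4-1=3
CMP r1, #0  (cmp 3,0)
BNE loop: taken
r2=M[104]=8
r2=8^18=26
r0=104+4=108
r1=3-1=2
CMP r1, #0  (cmp 2,0)
BNE loop: taken
r2=M[108]=27
r2=27^18=9
r0=108+4=112
r1=2-1=1
CMP r1, #0  (cmp 1,0)
BNE loop: taken
r2=M[112]=17
r2=17^18=3
r0=112+4=116
r1=1-1=0
CMP r1, #0  (cmp 0,0)
BNE loop: not taken
r2=3&127=3
STR r2, [112] → M[112]=3
halt.

3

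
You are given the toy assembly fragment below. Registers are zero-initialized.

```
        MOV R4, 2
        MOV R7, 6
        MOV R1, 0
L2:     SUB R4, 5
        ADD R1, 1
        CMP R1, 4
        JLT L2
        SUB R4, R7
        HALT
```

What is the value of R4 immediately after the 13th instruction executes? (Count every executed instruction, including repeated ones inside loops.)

after MOV R4, 2: R4=2
after MOV R7, 6: R7=6
after MOV R1, 0: R1=0
after SUB R4, 5: R4=2-5=-3
after ADD R1, 1: R1=0+1=1
CMP R1, 4  (cmp 1,4)
JLT L2: taken
after SUB R4, 5: R4=(-3)-5=-8
after ADD R1, 1: R1=1+1=2
CMP R1, 4  (cmp 2,4)
JLT L2: taken
after SUB R4, 5: R4=(-8)-5=-13
after ADD R1, 1: R1=2+1=3
After step 13: R4 = -13.

-13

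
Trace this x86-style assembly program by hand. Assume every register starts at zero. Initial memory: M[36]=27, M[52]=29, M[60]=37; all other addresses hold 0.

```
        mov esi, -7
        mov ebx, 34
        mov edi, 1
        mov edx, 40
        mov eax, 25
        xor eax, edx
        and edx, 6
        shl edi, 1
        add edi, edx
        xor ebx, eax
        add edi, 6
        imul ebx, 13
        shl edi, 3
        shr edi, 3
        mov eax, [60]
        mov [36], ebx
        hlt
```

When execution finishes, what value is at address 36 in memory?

247

after mov esi, -7: esi=-7
after mov ebx, 34: ebx=34
after mov edi, 1: edi=1
after mov edx, 40: edx=40
after mov eax, 25: eax=25
after xor eax, edx: eax=25^40=49
after and edx, 6: edx=40&6=0
after shl edi, 1: edi=1<<1=2
after add edi, edx: edi=2+0=2
after xor ebx, eax: ebx=34^49=19
after add edi, 6: edi=2+6=8
after imul ebx, 13: ebx=19*13=247
after shl edi, 3: edi=8<<3=64
after shr edi, 3: edi=64>>3=8
after mov eax, [60]: eax=M[60]=37
mov [36], ebx → M[36]=247
halt.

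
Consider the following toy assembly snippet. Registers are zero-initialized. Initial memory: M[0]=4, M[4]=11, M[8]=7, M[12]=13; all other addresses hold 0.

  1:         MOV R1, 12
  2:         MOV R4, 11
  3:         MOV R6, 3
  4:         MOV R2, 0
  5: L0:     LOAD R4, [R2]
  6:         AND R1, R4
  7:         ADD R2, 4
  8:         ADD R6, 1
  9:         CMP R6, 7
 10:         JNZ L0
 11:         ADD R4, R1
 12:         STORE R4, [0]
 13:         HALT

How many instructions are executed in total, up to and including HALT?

31

after MOV R1, 12: R1=12
after MOV R4, 11: R4=11
after MOV R6, 3: R6=3
after MOV R2, 0: R2=0
after LOAD R4, [R2]: R4=M[0]=4
after AND R1, R4: R1=12&4=4
after ADD R2, 4: R2=0+4=4
after ADD R6, 1: R6=3+1=4
CMP R6, 7  (cmp 4,7)
JNZ L0: taken
after LOAD R4, [R2]: R4=M[4]=11
after AND R1, R4: R1=4&11=0
after ADD R2, 4: R2=4+4=8
after ADD R6, 1: R6=4+1=5
CMP R6, 7  (cmp 5,7)
JNZ L0: taken
after LOAD R4, [R2]: R4=M[8]=7
after AND R1, R4: R1=0&7=0
after ADD R2, 4: R2=8+4=12
after ADD R6, 1: R6=5+1=6
CMP R6, 7  (cmp 6,7)
JNZ L0: taken
after LOAD R4, [R2]: R4=M[12]=13
after AND R1, R4: R1=0&13=0
after ADD R2, 4: R2=12+4=16
after ADD R6, 1: R6=6+1=7
CMP R6, 7  (cmp 7,7)
JNZ L0: not taken
after ADD R4, R1: R4=13+0=13
STORE R4, [0] → M[0]=13
halt.
Total executed instructions: 31.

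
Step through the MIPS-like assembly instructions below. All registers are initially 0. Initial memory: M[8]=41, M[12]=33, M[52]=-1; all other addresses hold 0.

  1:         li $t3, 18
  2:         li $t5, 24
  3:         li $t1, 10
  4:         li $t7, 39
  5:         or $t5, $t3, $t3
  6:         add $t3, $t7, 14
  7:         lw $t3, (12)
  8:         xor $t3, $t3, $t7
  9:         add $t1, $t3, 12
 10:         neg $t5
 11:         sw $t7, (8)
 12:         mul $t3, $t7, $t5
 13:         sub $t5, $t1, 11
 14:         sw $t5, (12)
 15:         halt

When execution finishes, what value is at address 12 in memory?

li $t3, 18 → $t3=18
li $t5, 24 → $t5=24
li $t1, 10 → $t1=10
li $t7, 39 → $t7=39
or $t5, $t3, $t3 → $t5=18|18=18
add $t3, $t7, 14 → $t3=39+14=53
lw $t3, (12) → $t3=M[12]=33
xor $t3, $t3, $t7 → $t3=33^39=6
add $t1, $t3, 12 → $t1=6+12=18
neg $t5 → $t5=-(18)=-18
sw $t7, (8) → M[8]=39
mul $t3, $t7, $t5 → $t3=39*(-18)=-702
sub $t5, $t1, 11 → $t5=18-11=7
sw $t5, (12) → M[12]=7
halt.

7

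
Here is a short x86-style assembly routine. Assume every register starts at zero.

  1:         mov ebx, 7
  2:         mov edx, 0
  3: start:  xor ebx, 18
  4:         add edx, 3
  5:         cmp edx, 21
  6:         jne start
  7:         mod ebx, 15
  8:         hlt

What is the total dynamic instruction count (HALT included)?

mov ebx, 7 → ebx=7
mov edx, 0 → edx=0
xor ebx, 18 → ebx=7^18=21
add edx, 3 → edx=0+3=3
cmp edx, 21  (cmp 3,21)
jne start: taken
xor ebx, 18 → ebx=21^18=7
add edx, 3 → edx=3+3=6
cmp edx, 21  (cmp 6,21)
jne start: taken
xor ebx, 18 → ebx=7^18=21
add edx, 3 → edx=6+3=9
cmp edx, 21  (cmp 9,21)
jne start: taken
xor ebx, 18 → ebx=21^18=7
add edx, 3 → edx=9+3=12
cmp edx, 21  (cmp 12,21)
jne start: taken
xor ebx, 18 → ebx=7^18=21
add edx, 3 → edx=12+3=15
cmp edx, 21  (cmp 15,21)
jne start: taken
xor ebx, 18 → ebx=21^18=7
add edx, 3 → edx=15+3=18
cmp edx, 21  (cmp 18,21)
jne start: taken
xor ebx, 18 → ebx=7^18=21
add edx, 3 → edx=18+3=21
cmp edx, 21  (cmp 21,21)
jne start: not taken
mod ebx, 15 → ebx=21%15=6
halt.
Total executed instructions: 32.

32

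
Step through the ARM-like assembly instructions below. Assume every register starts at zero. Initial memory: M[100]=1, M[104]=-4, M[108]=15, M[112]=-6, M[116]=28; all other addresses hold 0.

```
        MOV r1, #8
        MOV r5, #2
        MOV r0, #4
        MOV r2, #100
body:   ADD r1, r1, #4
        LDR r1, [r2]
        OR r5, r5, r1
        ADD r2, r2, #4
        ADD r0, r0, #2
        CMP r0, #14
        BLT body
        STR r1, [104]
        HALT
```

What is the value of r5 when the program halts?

after MOV r1, #8: r1=8
after MOV r5, #2: r5=2
after MOV r0, #4: r0=4
after MOV r2, #100: r2=100
after ADD r1, r1, #4: r1=8+4=12
after LDR r1, [r2]: r1=M[100]=1
after OR r5, r5, r1: r5=2|1=3
after ADD r2, r2, #4: r2=100+4=104
after ADD r0, r0, #2: r0=4+2=6
CMP r0, #14  (cmp 6,14)
BLT body: taken
after ADD r1, r1, #4: r1=1+4=5
after LDR r1, [r2]: r1=M[104]=-4
after OR r5, r5, r1: r5=3|(-4)=-1
after ADD r2, r2, #4: r2=104+4=108
after ADD r0, r0, #2: r0=6+2=8
CMP r0, #14  (cmp 8,14)
BLT body: taken
after ADD r1, r1, #4: r1=(-4)+4=0
after LDR r1, [r2]: r1=M[108]=15
after OR r5, r5, r1: r5=(-1)|15=-1
after ADD r2, r2, #4: r2=108+4=112
after ADD r0, r0, #2: r0=8+2=10
CMP r0, #14  (cmp 10,14)
BLT body: taken
after ADD r1, r1, #4: r1=15+4=19
after LDR r1, [r2]: r1=M[112]=-6
after OR r5, r5, r1: r5=(-1)|(-6)=-1
after ADD r2, r2, #4: r2=112+4=116
after ADD r0, r0, #2: r0=10+2=12
CMP r0, #14  (cmp 12,14)
BLT body: taken
after ADD r1, r1, #4: r1=(-6)+4=-2
after LDR r1, [r2]: r1=M[116]=28
after OR r5, r5, r1: r5=(-1)|28=-1
after ADD r2, r2, #4: r2=116+4=120
after ADD r0, r0, #2: r0=12+2=14
CMP r0, #14  (cmp 14,14)
BLT body: not taken
STR r1, [104] → M[104]=28
halt.

-1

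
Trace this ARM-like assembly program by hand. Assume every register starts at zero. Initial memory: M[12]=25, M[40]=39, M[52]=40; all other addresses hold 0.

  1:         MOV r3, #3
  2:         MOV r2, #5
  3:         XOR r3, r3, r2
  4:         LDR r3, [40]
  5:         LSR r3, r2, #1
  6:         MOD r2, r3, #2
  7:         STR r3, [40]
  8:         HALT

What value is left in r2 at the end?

0

after MOV r3, #3: r3=3
after MOV r2, #5: r2=5
after XOR r3, r3, r2: r3=3^5=6
after LDR r3, [40]: r3=M[40]=39
after LSR r3, r2, #1: r3=5>>1=2
after MOD r2, r3, #2: r2=2%2=0
STR r3, [40] → M[40]=2
halt.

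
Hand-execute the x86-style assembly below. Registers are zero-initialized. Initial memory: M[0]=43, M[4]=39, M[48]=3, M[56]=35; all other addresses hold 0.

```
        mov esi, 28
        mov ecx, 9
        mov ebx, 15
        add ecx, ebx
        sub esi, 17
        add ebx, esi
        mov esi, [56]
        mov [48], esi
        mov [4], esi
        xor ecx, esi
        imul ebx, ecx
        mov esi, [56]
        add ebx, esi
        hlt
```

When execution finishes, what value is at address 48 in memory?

35

after mov esi, 28: esi=28
after mov ecx, 9: ecx=9
after mov ebx, 15: ebx=15
after add ecx, ebx: ecx=9+15=24
after sub esi, 17: esi=28-17=11
after add ebx, esi: ebx=15+11=26
after mov esi, [56]: esi=M[56]=35
mov [48], esi → M[48]=35
mov [4], esi → M[4]=35
after xor ecx, esi: ecx=24^35=59
after imul ebx, ecx: ebx=26*59=1534
after mov esi, [56]: esi=M[56]=35
after add ebx, esi: ebx=1534+35=1569
halt.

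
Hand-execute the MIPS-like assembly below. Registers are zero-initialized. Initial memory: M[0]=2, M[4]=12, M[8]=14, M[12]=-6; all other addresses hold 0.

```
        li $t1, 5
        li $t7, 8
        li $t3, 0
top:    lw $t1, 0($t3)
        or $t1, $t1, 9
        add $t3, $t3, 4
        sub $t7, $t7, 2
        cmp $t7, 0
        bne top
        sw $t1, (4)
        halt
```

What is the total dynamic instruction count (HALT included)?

29

li $t1, 5 → $t1=5
li $t7, 8 → $t7=8
li $t3, 0 → $t3=0
lw $t1, 0($t3) → $t1=M[0]=2
or $t1, $t1, 9 → $t1=2|9=11
add $t3, $t3, 4 → $t3=0+4=4
sub $t7, $t7, 2 → $t7=8-2=6
cmp $t7, 0  (cmp 6,0)
bne top: taken
lw $t1, 0($t3) → $t1=M[4]=12
or $t1, $t1, 9 → $t1=12|9=13
add $t3, $t3, 4 → $t3=4+4=8
sub $t7, $t7, 2 → $t7=6-2=4
cmp $t7, 0  (cmp 4,0)
bne top: taken
lw $t1, 0($t3) → $t1=M[8]=14
or $t1, $t1, 9 → $t1=14|9=15
add $t3, $t3, 4 → $t3=8+4=12
sub $t7, $t7, 2 → $t7=4-2=2
cmp $t7, 0  (cmp 2,0)
bne top: taken
lw $t1, 0($t3) → $t1=M[12]=-6
or $t1, $t1, 9 → $t1=(-6)|9=-5
add $t3, $t3, 4 → $t3=12+4=16
sub $t7, $t7, 2 → $t7=2-2=0
cmp $t7, 0  (cmp 0,0)
bne top: not taken
sw $t1, (4) → M[4]=-5
halt.
Total executed instructions: 29.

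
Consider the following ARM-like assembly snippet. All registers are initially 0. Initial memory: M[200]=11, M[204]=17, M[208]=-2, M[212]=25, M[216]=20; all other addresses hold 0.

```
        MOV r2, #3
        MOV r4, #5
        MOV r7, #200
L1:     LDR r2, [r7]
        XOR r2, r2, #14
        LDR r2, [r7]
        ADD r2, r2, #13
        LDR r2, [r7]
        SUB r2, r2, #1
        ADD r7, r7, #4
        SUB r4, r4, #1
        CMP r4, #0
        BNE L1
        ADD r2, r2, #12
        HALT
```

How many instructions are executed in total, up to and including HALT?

55

MOV r2, #3 → r2=3
MOV r4, #5 → r4=5
MOV r7, #200 → r7=200
LDR r2, [r7] → r2=M[200]=11
XOR r2, r2, #14 → r2=11^14=5
LDR r2, [r7] → r2=M[200]=11
ADD r2, r2, #13 → r2=11+13=24
LDR r2, [r7] → r2=M[200]=11
SUB r2, r2, #1 → r2=11-1=10
ADD r7, r7, #4 → r7=200+4=204
SUB r4, r4, #1 → r4=5-1=4
CMP r4, #0  (cmp 4,0)
BNE L1: taken
LDR r2, [r7] → r2=M[204]=17
XOR r2, r2, #14 → r2=17^14=31
LDR r2, [r7] → r2=M[204]=17
ADD r2, r2, #13 → r2=17+13=30
LDR r2, [r7] → r2=M[204]=17
SUB r2, r2, #1 → r2=17-1=16
ADD r7, r7, #4 → r7=204+4=208
SUB r4, r4, #1 → r4=4-1=3
CMP r4, #0  (cmp 3,0)
BNE L1: taken
LDR r2, [r7] → r2=M[208]=-2
XOR r2, r2, #14 → r2=(-2)^14=-16
LDR r2, [r7] → r2=M[208]=-2
ADD r2, r2, #13 → r2=(-2)+13=11
LDR r2, [r7] → r2=M[208]=-2
SUB r2, r2, #1 → r2=(-2)-1=-3
ADD r7, r7, #4 → r7=208+4=212
SUB r4, r4, #1 → r4=3-1=2
CMP r4, #0  (cmp 2,0)
BNE L1: taken
LDR r2, [r7] → r2=M[212]=25
XOR r2, r2, #14 → r2=25^14=23
LDR r2, [r7] → r2=M[212]=25
ADD r2, r2, #13 → r2=25+13=38
LDR r2, [r7] → r2=M[212]=25
SUB r2, r2, #1 → r2=25-1=24
ADD r7, r7, #4 → r7=212+4=216
SUB r4, r4, #1 → r4=2-1=1
CMP r4, #0  (cmp 1,0)
BNE L1: taken
LDR r2, [r7] → r2=M[216]=20
XOR r2, r2, #14 → r2=20^14=26
LDR r2, [r7] → r2=M[216]=20
ADD r2, r2, #13 → r2=20+13=33
LDR r2, [r7] → r2=M[216]=20
SUB r2, r2, #1 → r2=20-1=19
ADD r7, r7, #4 → r7=216+4=220
SUB r4, r4, #1 → r4=1-1=0
CMP r4, #0  (cmp 0,0)
BNE L1: not taken
ADD r2, r2, #12 → r2=19+12=31
halt.
Total executed instructions: 55.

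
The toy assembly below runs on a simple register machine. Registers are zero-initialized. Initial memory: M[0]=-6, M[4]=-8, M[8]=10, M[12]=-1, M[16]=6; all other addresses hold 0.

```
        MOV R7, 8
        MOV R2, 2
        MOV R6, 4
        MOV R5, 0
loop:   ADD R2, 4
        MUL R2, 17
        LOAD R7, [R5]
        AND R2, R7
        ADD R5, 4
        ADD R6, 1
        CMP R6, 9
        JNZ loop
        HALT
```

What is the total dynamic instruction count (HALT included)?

R7=8
R2=2
R6=4
R5=0
R2=2+4=6
R2=6*17=102
R7=M[0]=-6
R2=102&(-6)=98
R5=0+4=4
R6=4+1=5
CMP R6, 9  (cmp 5,9)
JNZ loop: taken
R2=98+4=102
R2=102*17=1734
R7=M[4]=-8
R2=1734&(-8)=1728
R5=4+4=8
R6=5+1=6
CMP R6, 9  (cmp 6,9)
JNZ loop: taken
R2=1728+4=1732
R2=1732*17=29444
R7=M[8]=10
R2=29444&10=0
R5=8+4=12
R6=6+1=7
CMP R6, 9  (cmp 7,9)
JNZ loop: taken
R2=0+4=4
R2=4*17=68
R7=M[12]=-1
R2=68&(-1)=68
R5=12+4=16
R6=7+1=8
CMP R6, 9  (cmp 8,9)
JNZ loop: taken
R2=68+4=72
R2=72*17=1224
R7=M[16]=6
R2=1224&6=0
R5=16+4=20
R6=8+1=9
CMP R6, 9  (cmp 9,9)
JNZ loop: not taken
halt.
Total executed instructions: 45.

45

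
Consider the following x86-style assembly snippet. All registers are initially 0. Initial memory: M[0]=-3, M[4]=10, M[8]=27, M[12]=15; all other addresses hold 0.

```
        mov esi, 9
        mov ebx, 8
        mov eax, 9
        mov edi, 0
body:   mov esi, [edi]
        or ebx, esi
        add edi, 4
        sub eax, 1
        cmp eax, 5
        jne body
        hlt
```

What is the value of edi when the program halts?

16

esi=9
ebx=8
eax=9
edi=0
esi=M[0]=-3
ebx=8|(-3)=-3
edi=0+4=4
eax=9-1=8
cmp eax, 5  (cmp 8,5)
jne body: taken
esi=M[4]=10
ebx=(-3)|10=-1
edi=4+4=8
eax=8-1=7
cmp eax, 5  (cmp 7,5)
jne body: taken
esi=M[8]=27
ebx=(-1)|27=-1
edi=8+4=12
eax=7-1=6
cmp eax, 5  (cmp 6,5)
jne body: taken
esi=M[12]=15
ebx=(-1)|15=-1
edi=12+4=16
eax=6-1=5
cmp eax, 5  (cmp 5,5)
jne body: not taken
halt.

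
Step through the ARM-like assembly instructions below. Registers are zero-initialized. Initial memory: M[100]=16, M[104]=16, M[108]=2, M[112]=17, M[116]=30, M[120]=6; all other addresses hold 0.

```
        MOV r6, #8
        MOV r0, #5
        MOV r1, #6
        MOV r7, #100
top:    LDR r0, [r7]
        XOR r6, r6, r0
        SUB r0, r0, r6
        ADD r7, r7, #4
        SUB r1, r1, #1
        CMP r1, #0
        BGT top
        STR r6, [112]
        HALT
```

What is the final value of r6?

3

r6=8
r0=5
r1=6
r7=100
r0=M[100]=16
r6=8^16=24
r0=16-24=-8
r7=100+4=104
r1=6-1=5
CMP r1, #0  (cmp 5,0)
BGT top: taken
r0=M[104]=16
r6=24^16=8
r0=16-8=8
r7=104+4=108
r1=5-1=4
CMP r1, #0  (cmp 4,0)
BGT top: taken
r0=M[108]=2
r6=8^2=10
r0=2-10=-8
r7=108+4=112
r1=4-1=3
CMP r1, #0  (cmp 3,0)
BGT top: taken
r0=M[112]=17
r6=10^17=27
r0=17-27=-10
r7=112+4=116
r1=3-1=2
CMP r1, #0  (cmp 2,0)
BGT top: taken
r0=M[116]=30
r6=27^30=5
r0=30-5=25
r7=116+4=120
r1=2-1=1
CMP r1, #0  (cmp 1,0)
BGT top: taken
r0=M[120]=6
r6=5^6=3
r0=6-3=3
r7=120+4=124
r1=1-1=0
CMP r1, #0  (cmp 0,0)
BGT top: not taken
STR r6, [112] → M[112]=3
halt.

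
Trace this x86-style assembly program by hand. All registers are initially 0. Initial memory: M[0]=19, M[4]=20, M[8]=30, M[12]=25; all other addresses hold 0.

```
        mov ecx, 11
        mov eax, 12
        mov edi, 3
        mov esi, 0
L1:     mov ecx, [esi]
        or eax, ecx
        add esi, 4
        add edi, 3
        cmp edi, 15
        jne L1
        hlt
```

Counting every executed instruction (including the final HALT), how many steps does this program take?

mov ecx, 11 → ecx=11
mov eax, 12 → eax=12
mov edi, 3 → edi=3
mov esi, 0 → esi=0
mov ecx, [esi] → ecx=M[0]=19
or eax, ecx → eax=12|19=31
add esi, 4 → esi=0+4=4
add edi, 3 → edi=3+3=6
cmp edi, 15  (cmp 6,15)
jne L1: taken
mov ecx, [esi] → ecx=M[4]=20
or eax, ecx → eax=31|20=31
add esi, 4 → esi=4+4=8
add edi, 3 → edi=6+3=9
cmp edi, 15  (cmp 9,15)
jne L1: taken
mov ecx, [esi] → ecx=M[8]=30
or eax, ecx → eax=31|30=31
add esi, 4 → esi=8+4=12
add edi, 3 → edi=9+3=12
cmp edi, 15  (cmp 12,15)
jne L1: taken
mov ecx, [esi] → ecx=M[12]=25
or eax, ecx → eax=31|25=31
add esi, 4 → esi=12+4=16
add edi, 3 → edi=12+3=15
cmp edi, 15  (cmp 15,15)
jne L1: not taken
halt.
Total executed instructions: 29.

29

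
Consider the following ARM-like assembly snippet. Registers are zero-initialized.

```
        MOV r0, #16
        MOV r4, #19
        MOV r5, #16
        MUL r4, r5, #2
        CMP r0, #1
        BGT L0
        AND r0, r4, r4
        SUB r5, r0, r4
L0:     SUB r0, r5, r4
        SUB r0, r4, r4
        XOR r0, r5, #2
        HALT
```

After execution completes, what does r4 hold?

32

after MOV r0, #16: r0=16
after MOV r4, #19: r4=19
after MOV r5, #16: r5=16
after MUL r4, r5, #2: r4=16*2=32
CMP r0, #1  (cmp 16,1)
BGT L0: taken
after SUB r0, r5, r4: r0=16-32=-16
after SUB r0, r4, r4: r0=32-32=0
after XOR r0, r5, #2: r0=16^2=18
halt.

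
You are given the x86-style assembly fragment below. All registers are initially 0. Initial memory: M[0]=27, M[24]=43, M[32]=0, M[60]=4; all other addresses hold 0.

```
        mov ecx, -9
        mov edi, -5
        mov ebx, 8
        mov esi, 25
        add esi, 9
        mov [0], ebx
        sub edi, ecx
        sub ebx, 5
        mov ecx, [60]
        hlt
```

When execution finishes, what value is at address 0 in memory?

mov ecx, -9 → ecx=-9
mov edi, -5 → edi=-5
mov ebx, 8 → ebx=8
mov esi, 25 → esi=25
add esi, 9 → esi=25+9=34
mov [0], ebx → M[0]=8
sub edi, ecx → edi=(-5)-(-9)=4
sub ebx, 5 → ebx=8-5=3
mov ecx, [60] → ecx=M[60]=4
halt.

8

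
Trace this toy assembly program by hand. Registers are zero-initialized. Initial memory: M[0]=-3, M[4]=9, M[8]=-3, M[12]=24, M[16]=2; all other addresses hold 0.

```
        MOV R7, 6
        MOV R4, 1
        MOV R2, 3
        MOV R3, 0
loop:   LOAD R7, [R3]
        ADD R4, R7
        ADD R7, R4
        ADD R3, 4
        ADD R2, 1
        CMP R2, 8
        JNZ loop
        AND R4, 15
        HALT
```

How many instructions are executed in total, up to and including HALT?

after MOV R7, 6: R7=6
after MOV R4, 1: R4=1
after MOV R2, 3: R2=3
after MOV R3, 0: R3=0
after LOAD R7, [R3]: R7=M[0]=-3
after ADD R4, R7: R4=1+(-3)=-2
after ADD R7, R4: R7=(-3)+(-2)=-5
after ADD R3, 4: R3=0+4=4
after ADD R2, 1: R2=3+1=4
CMP R2, 8  (cmp 4,8)
JNZ loop: taken
after LOAD R7, [R3]: R7=M[4]=9
after ADD R4, R7: R4=(-2)+9=7
after ADD R7, R4: R7=9+7=16
after ADD R3, 4: R3=4+4=8
after ADD R2, 1: R2=4+1=5
CMP R2, 8  (cmp 5,8)
JNZ loop: taken
after LOAD R7, [R3]: R7=M[8]=-3
after ADD R4, R7: R4=7+(-3)=4
after ADD R7, R4: R7=(-3)+4=1
after ADD R3, 4: R3=8+4=12
after ADD R2, 1: R2=5+1=6
CMP R2, 8  (cmp 6,8)
JNZ loop: taken
after LOAD R7, [R3]: R7=M[12]=24
after ADD R4, R7: R4=4+24=28
after ADD R7, R4: R7=24+28=52
after ADD R3, 4: R3=12+4=16
after ADD R2, 1: R2=6+1=7
CMP R2, 8  (cmp 7,8)
JNZ loop: taken
after LOAD R7, [R3]: R7=M[16]=2
after ADD R4, R7: R4=28+2=30
after ADD R7, R4: R7=2+30=32
after ADD R3, 4: R3=16+4=20
after ADD R2, 1: R2=7+1=8
CMP R2, 8  (cmp 8,8)
JNZ loop: not taken
after AND R4, 15: R4=30&15=14
halt.
Total executed instructions: 41.

41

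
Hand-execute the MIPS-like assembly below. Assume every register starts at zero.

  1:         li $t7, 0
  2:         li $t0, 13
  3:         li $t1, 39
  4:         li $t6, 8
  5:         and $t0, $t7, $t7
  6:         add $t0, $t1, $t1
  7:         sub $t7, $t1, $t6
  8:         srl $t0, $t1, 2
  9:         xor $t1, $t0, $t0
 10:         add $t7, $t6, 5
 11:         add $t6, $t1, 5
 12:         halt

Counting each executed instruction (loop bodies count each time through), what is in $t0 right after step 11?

li $t7, 0 → $t7=0
li $t0, 13 → $t0=13
li $t1, 39 → $t1=39
li $t6, 8 → $t6=8
and $t0, $t7, $t7 → $t0=0&0=0
add $t0, $t1, $t1 → $t0=39+39=78
sub $t7, $t1, $t6 → $t7=39-8=31
srl $t0, $t1, 2 → $t0=39>>2=9
xor $t1, $t0, $t0 → $t1=9^9=0
add $t7, $t6, 5 → $t7=8+5=13
add $t6, $t1, 5 → $t6=0+5=5
After step 11: $t0 = 9.

9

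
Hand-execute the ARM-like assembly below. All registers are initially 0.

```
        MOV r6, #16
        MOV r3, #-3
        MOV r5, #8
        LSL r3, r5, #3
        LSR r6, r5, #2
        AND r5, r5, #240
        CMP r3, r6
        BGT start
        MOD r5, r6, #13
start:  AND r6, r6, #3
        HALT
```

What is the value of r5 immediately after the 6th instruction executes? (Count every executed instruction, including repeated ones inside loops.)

0

after MOV r6, #16: r6=16
after MOV r3, #-3: r3=-3
after MOV r5, #8: r5=8
after LSL r3, r5, #3: r3=8<<3=64
after LSR r6, r5, #2: r6=8>>2=2
after AND r5, r5, #240: r5=8&240=0
After step 6: r5 = 0.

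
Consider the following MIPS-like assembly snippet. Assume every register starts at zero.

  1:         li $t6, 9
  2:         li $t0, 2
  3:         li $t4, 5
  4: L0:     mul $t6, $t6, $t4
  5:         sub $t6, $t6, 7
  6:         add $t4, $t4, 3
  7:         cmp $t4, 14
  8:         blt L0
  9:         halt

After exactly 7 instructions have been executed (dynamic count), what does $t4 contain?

8

after li $t6, 9: $t6=9
after li $t0, 2: $t0=2
after li $t4, 5: $t4=5
after mul $t6, $t6, $t4: $t6=9*5=45
after sub $t6, $t6, 7: $t6=45-7=38
after add $t4, $t4, 3: $t4=5+3=8
cmp $t4, 14  (cmp 8,14)
After step 7: $t4 = 8.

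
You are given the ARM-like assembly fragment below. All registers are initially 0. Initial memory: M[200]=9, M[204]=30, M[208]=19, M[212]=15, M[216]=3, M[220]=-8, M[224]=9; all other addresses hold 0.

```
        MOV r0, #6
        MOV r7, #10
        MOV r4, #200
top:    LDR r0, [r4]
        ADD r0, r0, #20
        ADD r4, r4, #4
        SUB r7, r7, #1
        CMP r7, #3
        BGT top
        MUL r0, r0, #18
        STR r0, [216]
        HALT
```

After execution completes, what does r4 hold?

after MOV r0, #6: r0=6
after MOV r7, #10: r7=10
after MOV r4, #200: r4=200
after LDR r0, [r4]: r0=M[200]=9
after ADD r0, r0, #20: r0=9+20=29
after ADD r4, r4, #4: r4=200+4=204
after SUB r7, r7, #1: r7=10-1=9
CMP r7, #3  (cmp 9,3)
BGT top: taken
after LDR r0, [r4]: r0=M[204]=30
after ADD r0, r0, #20: r0=30+20=50
after ADD r4, r4, #4: r4=204+4=208
after SUB r7, r7, #1: r7=9-1=8
CMP r7, #3  (cmp 8,3)
BGT top: taken
after LDR r0, [r4]: r0=M[208]=19
after ADD r0, r0, #20: r0=19+20=39
after ADD r4, r4, #4: r4=208+4=212
after SUB r7, r7, #1: r7=8-1=7
CMP r7, #3  (cmp 7,3)
BGT top: taken
after LDR r0, [r4]: r0=M[212]=15
after ADD r0, r0, #20: r0=15+20=35
after ADD r4, r4, #4: r4=212+4=216
after SUB r7, r7, #1: r7=7-1=6
CMP r7, #3  (cmp 6,3)
BGT top: taken
after LDR r0, [r4]: r0=M[216]=3
after ADD r0, r0, #20: r0=3+20=23
after ADD r4, r4, #4: r4=216+4=220
after SUB r7, r7, #1: r7=6-1=5
CMP r7, #3  (cmp 5,3)
BGT top: taken
after LDR r0, [r4]: r0=M[220]=-8
after ADD r0, r0, #20: r0=(-8)+20=12
after ADD r4, r4, #4: r4=220+4=224
after SUB r7, r7, #1: r7=5-1=4
CMP r7, #3  (cmp 4,3)
BGT top: taken
after LDR r0, [r4]: r0=M[224]=9
after ADD r0, r0, #20: r0=9+20=29
after ADD r4, r4, #4: r4=224+4=228
after SUB r7, r7, #1: r7=4-1=3
CMP r7, #3  (cmp 3,3)
BGT top: not taken
after MUL r0, r0, #18: r0=29*18=522
STR r0, [216] → M[216]=522
halt.

228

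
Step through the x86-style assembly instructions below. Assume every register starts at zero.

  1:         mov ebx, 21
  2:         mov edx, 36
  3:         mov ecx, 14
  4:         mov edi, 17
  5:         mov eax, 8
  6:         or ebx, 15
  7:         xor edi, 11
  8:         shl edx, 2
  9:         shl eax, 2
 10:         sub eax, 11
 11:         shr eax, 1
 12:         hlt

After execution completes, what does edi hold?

26

mov ebx, 21 → ebx=21
mov edx, 36 → edx=36
mov ecx, 14 → ecx=14
mov edi, 17 → edi=17
mov eax, 8 → eax=8
or ebx, 15 → ebx=21|15=31
xor edi, 11 → edi=17^11=26
shl edx, 2 → edx=36<<2=144
shl eax, 2 → eax=8<<2=32
sub eax, 11 → eax=32-11=21
shr eax, 1 → eax=21>>1=10
halt.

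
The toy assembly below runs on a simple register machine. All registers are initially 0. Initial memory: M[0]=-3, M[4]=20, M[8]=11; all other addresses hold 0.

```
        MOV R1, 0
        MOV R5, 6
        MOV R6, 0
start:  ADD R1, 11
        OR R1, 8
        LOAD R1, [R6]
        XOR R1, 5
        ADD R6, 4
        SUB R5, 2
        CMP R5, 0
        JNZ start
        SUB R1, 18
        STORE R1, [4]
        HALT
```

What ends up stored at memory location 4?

after MOV R1, 0: R1=0
after MOV R5, 6: R5=6
after MOV R6, 0: R6=0
after ADD R1, 11: R1=0+11=11
after OR R1, 8: R1=11|8=11
after LOAD R1, [R6]: R1=M[0]=-3
after XOR R1, 5: R1=(-3)^5=-8
after ADD R6, 4: R6=0+4=4
after SUB R5, 2: R5=6-2=4
CMP R5, 0  (cmp 4,0)
JNZ start: taken
after ADD R1, 11: R1=(-8)+11=3
after OR R1, 8: R1=3|8=11
after LOAD R1, [R6]: R1=M[4]=20
after XOR R1, 5: R1=20^5=17
after ADD R6, 4: R6=4+4=8
after SUB R5, 2: R5=4-2=2
CMP R5, 0  (cmp 2,0)
JNZ start: taken
after ADD R1, 11: R1=17+11=28
after OR R1, 8: R1=28|8=28
after LOAD R1, [R6]: R1=M[8]=11
after XOR R1, 5: R1=11^5=14
after ADD R6, 4: R6=8+4=12
after SUB R5, 2: R5=2-2=0
CMP R5, 0  (cmp 0,0)
JNZ start: not taken
after SUB R1, 18: R1=14-18=-4
STORE R1, [4] → M[4]=-4
halt.

-4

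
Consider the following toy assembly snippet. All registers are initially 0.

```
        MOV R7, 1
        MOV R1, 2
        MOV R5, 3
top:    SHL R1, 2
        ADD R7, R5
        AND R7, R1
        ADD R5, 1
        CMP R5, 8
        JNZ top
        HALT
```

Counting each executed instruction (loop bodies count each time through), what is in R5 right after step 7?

4

after MOV R7, 1: R7=1
after MOV R1, 2: R1=2
after MOV R5, 3: R5=3
after SHL R1, 2: R1=2<<2=8
after ADD R7, R5: R7=1+3=4
after AND R7, R1: R7=4&8=0
after ADD R5, 1: R5=3+1=4
After step 7: R5 = 4.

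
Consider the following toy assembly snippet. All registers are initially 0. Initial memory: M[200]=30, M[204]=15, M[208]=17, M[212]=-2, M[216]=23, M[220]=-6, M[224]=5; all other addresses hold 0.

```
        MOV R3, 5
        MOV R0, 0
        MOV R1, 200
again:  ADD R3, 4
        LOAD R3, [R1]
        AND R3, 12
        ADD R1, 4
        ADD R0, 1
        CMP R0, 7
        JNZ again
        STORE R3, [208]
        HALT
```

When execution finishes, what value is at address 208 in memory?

4

after MOV R3, 5: R3=5
after MOV R0, 0: R0=0
after MOV R1, 200: R1=200
after ADD R3, 4: R3=5+4=9
after LOAD R3, [R1]: R3=M[200]=30
after AND R3, 12: R3=30&12=12
after ADD R1, 4: R1=200+4=204
after ADD R0, 1: R0=0+1=1
CMP R0, 7  (cmp 1,7)
JNZ again: taken
after ADD R3, 4: R3=12+4=16
after LOAD R3, [R1]: R3=M[204]=15
after AND R3, 12: R3=15&12=12
after ADD R1, 4: R1=204+4=208
after ADD R0, 1: R0=1+1=2
CMP R0, 7  (cmp 2,7)
JNZ again: taken
after ADD R3, 4: R3=12+4=16
after LOAD R3, [R1]: R3=M[208]=17
after AND R3, 12: R3=17&12=0
after ADD R1, 4: R1=208+4=212
after ADD R0, 1: R0=2+1=3
CMP R0, 7  (cmp 3,7)
JNZ again: taken
after ADD R3, 4: R3=0+4=4
after LOAD R3, [R1]: R3=M[212]=-2
after AND R3, 12: R3=(-2)&12=12
after ADD R1, 4: R1=212+4=216
after ADD R0, 1: R0=3+1=4
CMP R0, 7  (cmp 4,7)
JNZ again: taken
after ADD R3, 4: R3=12+4=16
after LOAD R3, [R1]: R3=M[216]=23
after AND R3, 12: R3=23&12=4
after ADD R1, 4: R1=216+4=220
after ADD R0, 1: R0=4+1=5
CMP R0, 7  (cmp 5,7)
JNZ again: taken
after ADD R3, 4: R3=4+4=8
after LOAD R3, [R1]: R3=M[220]=-6
after AND R3, 12: R3=(-6)&12=8
after ADD R1, 4: R1=220+4=224
after ADD R0, 1: R0=5+1=6
CMP R0, 7  (cmp 6,7)
JNZ again: taken
after ADD R3, 4: R3=8+4=12
after LOAD R3, [R1]: R3=M[224]=5
after AND R3, 12: R3=5&12=4
after ADD R1, 4: R1=224+4=228
after ADD R0, 1: R0=6+1=7
CMP R0, 7  (cmp 7,7)
JNZ again: not taken
STORE R3, [208] → M[208]=4
halt.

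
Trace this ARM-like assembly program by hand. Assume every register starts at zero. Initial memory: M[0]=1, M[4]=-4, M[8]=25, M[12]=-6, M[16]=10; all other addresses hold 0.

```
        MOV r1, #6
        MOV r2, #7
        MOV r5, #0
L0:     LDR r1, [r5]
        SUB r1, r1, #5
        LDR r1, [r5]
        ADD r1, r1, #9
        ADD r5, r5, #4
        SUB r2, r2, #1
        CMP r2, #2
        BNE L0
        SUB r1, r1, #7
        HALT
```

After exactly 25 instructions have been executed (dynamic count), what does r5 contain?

after MOV r1, #6: r1=6
after MOV r2, #7: r2=7
after MOV r5, #0: r5=0
after LDR r1, [r5]: r1=M[0]=1
after SUB r1, r1, #5: r1=1-5=-4
after LDR r1, [r5]: r1=M[0]=1
after ADD r1, r1, #9: r1=1+9=10
after ADD r5, r5, #4: r5=0+4=4
after SUB r2, r2, #1: r2=7-1=6
CMP r2, #2  (cmp 6,2)
BNE L0: taken
after LDR r1, [r5]: r1=M[4]=-4
after SUB r1, r1, #5: r1=(-4)-5=-9
after LDR r1, [r5]: r1=M[4]=-4
after ADD r1, r1, #9: r1=(-4)+9=5
after ADD r5, r5, #4: r5=4+4=8
after SUB r2, r2, #1: r2=6-1=5
CMP r2, #2  (cmp 5,2)
BNE L0: taken
after LDR r1, [r5]: r1=M[8]=25
after SUB r1, r1, #5: r1=25-5=20
after LDR r1, [r5]: r1=M[8]=25
after ADD r1, r1, #9: r1=25+9=34
after ADD r5, r5, #4: r5=8+4=12
after SUB r2, r2, #1: r2=5-1=4
After step 25: r5 = 12.

12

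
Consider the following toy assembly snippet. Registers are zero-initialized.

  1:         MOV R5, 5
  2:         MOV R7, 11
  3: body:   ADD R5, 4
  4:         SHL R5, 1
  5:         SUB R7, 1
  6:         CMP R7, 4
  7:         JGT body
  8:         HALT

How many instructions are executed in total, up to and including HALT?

after MOV R5, 5: R5=5
after MOV R7, 11: R7=11
after ADD R5, 4: R5=5+4=9
after SHL R5, 1: R5=9<<1=18
after SUB R7, 1: R7=11-1=10
CMP R7, 4  (cmp 10,4)
JGT body: taken
after ADD R5, 4: R5=18+4=22
after SHL R5, 1: R5=22<<1=44
after SUB R7, 1: R7=10-1=9
CMP R7, 4  (cmp 9,4)
JGT body: taken
after ADD R5, 4: R5=44+4=48
after SHL R5, 1: R5=48<<1=96
after SUB R7, 1: R7=9-1=8
CMP R7, 4  (cmp 8,4)
JGT body: taken
after ADD R5, 4: R5=96+4=100
after SHL R5, 1: R5=100<<1=200
after SUB R7, 1: R7=8-1=7
CMP R7, 4  (cmp 7,4)
JGT body: taken
after ADD R5, 4: R5=200+4=204
after SHL R5, 1: R5=204<<1=408
after SUB R7, 1: R7=7-1=6
CMP R7, 4  (cmp 6,4)
JGT body: taken
after ADD R5, 4: R5=408+4=412
after SHL R5, 1: R5=412<<1=824
after SUB R7, 1: R7=6-1=5
CMP R7, 4  (cmp 5,4)
JGT body: taken
after ADD R5, 4: R5=824+4=828
after SHL R5, 1: R5=828<<1=1656
after SUB R7, 1: R7=5-1=4
CMP R7, 4  (cmp 4,4)
JGT body: not taken
halt.
Total executed instructions: 38.

38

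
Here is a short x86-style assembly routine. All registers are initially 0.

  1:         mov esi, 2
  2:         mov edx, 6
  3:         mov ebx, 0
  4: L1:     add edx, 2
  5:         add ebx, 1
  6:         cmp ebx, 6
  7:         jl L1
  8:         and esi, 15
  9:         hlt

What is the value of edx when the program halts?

18

mov esi, 2 → esi=2
mov edx, 6 → edx=6
mov ebx, 0 → ebx=0
add edx, 2 → edx=6+2=8
add ebx, 1 → ebx=0+1=1
cmp ebx, 6  (cmp 1,6)
jl L1: taken
add edx, 2 → edx=8+2=10
add ebx, 1 → ebx=1+1=2
cmp ebx, 6  (cmp 2,6)
jl L1: taken
add edx, 2 → edx=10+2=12
add ebx, 1 → ebx=2+1=3
cmp ebx, 6  (cmp 3,6)
jl L1: taken
add edx, 2 → edx=12+2=14
add ebx, 1 → ebx=3+1=4
cmp ebx, 6  (cmp 4,6)
jl L1: taken
add edx, 2 → edx=14+2=16
add ebx, 1 → ebx=4+1=5
cmp ebx, 6  (cmp 5,6)
jl L1: taken
add edx, 2 → edx=16+2=18
add ebx, 1 → ebx=5+1=6
cmp ebx, 6  (cmp 6,6)
jl L1: not taken
and esi, 15 → esi=2&15=2
halt.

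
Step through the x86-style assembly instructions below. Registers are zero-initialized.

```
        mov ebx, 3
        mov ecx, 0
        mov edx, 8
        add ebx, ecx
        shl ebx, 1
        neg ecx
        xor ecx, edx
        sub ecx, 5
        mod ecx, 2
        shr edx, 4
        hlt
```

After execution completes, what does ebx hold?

6

ebx=3
ecx=0
edx=8
ebx=3+0=3
ebx=3<<1=6
ecx=-(0)=0
ecx=0^8=8
ecx=8-5=3
ecx=3%2=1
edx=8>>4=0
halt.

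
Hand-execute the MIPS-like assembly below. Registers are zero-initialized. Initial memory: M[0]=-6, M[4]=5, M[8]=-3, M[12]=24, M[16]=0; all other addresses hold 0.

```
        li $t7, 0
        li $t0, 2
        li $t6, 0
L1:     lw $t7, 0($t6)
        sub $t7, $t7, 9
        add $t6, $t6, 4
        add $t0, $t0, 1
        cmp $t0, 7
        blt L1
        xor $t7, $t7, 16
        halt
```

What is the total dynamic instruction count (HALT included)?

$t7=0
$t0=2
$t6=0
$t7=M[0]=-6
$t7=(-6)-9=-15
$t6=0+4=4
$t0=2+1=3
cmp $t0, 7  (cmp 3,7)
blt L1: taken
$t7=M[4]=5
$t7=5-9=-4
$t6=4+4=8
$t0=3+1=4
cmp $t0, 7  (cmp 4,7)
blt L1: taken
$t7=M[8]=-3
$t7=(-3)-9=-12
$t6=8+4=12
$t0=4+1=5
cmp $t0, 7  (cmp 5,7)
blt L1: taken
$t7=M[12]=24
$t7=24-9=15
$t6=12+4=16
$t0=5+1=6
cmp $t0, 7  (cmp 6,7)
blt L1: taken
$t7=M[16]=0
$t7=0-9=-9
$t6=16+4=20
$t0=6+1=7
cmp $t0, 7  (cmp 7,7)
blt L1: not taken
$t7=(-9)^16=-25
halt.
Total executed instructions: 35.

35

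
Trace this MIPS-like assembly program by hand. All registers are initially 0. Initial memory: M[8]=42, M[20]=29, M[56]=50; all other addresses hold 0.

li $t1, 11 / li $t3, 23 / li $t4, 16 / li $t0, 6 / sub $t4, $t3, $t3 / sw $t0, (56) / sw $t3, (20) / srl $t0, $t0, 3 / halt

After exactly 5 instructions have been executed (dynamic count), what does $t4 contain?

li $t1, 11 → $t1=11
li $t3, 23 → $t3=23
li $t4, 16 → $t4=16
li $t0, 6 → $t0=6
sub $t4, $t3, $t3 → $t4=23-23=0
After step 5: $t4 = 0.

0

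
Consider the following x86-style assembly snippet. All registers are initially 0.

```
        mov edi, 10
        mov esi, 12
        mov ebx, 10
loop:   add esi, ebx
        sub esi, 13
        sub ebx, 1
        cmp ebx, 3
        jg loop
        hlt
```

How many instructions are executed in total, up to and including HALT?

edi=10
esi=12
ebx=10
esi=12+10=22
esi=22-13=9
ebx=10-1=9
cmp ebx, 3  (cmp 9,3)
jg loop: taken
esi=9+9=18
esi=18-13=5
ebx=9-1=8
cmp ebx, 3  (cmp 8,3)
jg loop: taken
esi=5+8=13
esi=13-13=0
ebx=8-1=7
cmp ebx, 3  (cmp 7,3)
jg loop: taken
esi=0+7=7
esi=7-13=-6
ebx=7-1=6
cmp ebx, 3  (cmp 6,3)
jg loop: taken
esi=(-6)+6=0
esi=0-13=-13
ebx=6-1=5
cmp ebx, 3  (cmp 5,3)
jg loop: taken
esi=(-13)+5=-8
esi=(-8)-13=-21
ebx=5-1=4
cmp ebx, 3  (cmp 4,3)
jg loop: taken
esi=(-21)+4=-17
esi=(-17)-13=-30
ebx=4-1=3
cmp ebx, 3  (cmp 3,3)
jg loop: not taken
halt.
Total executed instructions: 39.

39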